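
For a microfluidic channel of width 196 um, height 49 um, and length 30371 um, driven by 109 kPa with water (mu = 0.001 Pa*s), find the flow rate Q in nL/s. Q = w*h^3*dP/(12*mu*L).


Step 1: Convert all dimensions to SI (meters).
w = 196e-6 m, h = 49e-6 m, L = 30371e-6 m, dP = 109e3 Pa
Step 2: Q = w * h^3 * dP / (12 * mu * L)
Q = 196e-6 * (49e-6)^3 * 109e3 / (12 * 0.001 * 30371e-6) = 6.89652749e-09 m^3/s
Step 3: Convert Q from m^3/s to nL/s (1 m^3 = 1e12 nL, so multiply by 1e12).
Q = 6896.527 nL/s


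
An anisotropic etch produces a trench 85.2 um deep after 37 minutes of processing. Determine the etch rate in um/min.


Step 1: Etch rate = depth / time
Step 2: rate = 85.2 / 37
rate = 2.303 um/min


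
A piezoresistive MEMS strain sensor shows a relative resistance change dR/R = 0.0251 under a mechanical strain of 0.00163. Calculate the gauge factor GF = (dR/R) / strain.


Step 1: Identify values.
dR/R = 0.0251, strain = 0.00163
Step 2: GF = (dR/R) / strain = 0.0251 / 0.00163
GF = 15.4


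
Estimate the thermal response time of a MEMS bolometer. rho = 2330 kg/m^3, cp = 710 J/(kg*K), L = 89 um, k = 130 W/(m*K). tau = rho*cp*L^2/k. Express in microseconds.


Step 1: Convert L to m: L = 89e-6 m
Step 2: L^2 = (89e-6)^2 = 7.921e-09 m^2
Step 3: tau = 2330 * 710 * 7.921e-09 / 130 = 1.0079777e-04 s
Step 4: Convert to microseconds (multiply by 1e6).
tau = 100.798 us


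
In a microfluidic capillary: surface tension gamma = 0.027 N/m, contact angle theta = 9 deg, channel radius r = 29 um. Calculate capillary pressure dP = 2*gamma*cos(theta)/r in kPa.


Step 1: cos(9 deg) = 0.9877
Step 2: Convert r to m: r = 29e-6 m
Step 3: dP = 2 * 0.027 * 0.9877 / 29e-6 = 1839.2 Pa
Step 4: Convert Pa to kPa (divide by 1000).
dP = 1.84 kPa


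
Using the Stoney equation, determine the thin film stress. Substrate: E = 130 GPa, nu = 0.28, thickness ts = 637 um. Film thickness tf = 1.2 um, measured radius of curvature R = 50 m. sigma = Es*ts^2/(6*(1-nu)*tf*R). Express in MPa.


Step 1: Compute numerator: Es * ts^2 = 130 * 637^2 = 52749970 (GPa*um^2)
Step 2: Compute denominator (R in um): 6*(1-nu)*tf*R = 6*0.72*1.2*50e6 = 259200000.0 (um^2)
Step 3: sigma (GPa) = 52749970 / 259200000.0 = 2.03511e-01 GPa
Step 4: Convert to MPa (x1000): sigma = 203.5 MPa


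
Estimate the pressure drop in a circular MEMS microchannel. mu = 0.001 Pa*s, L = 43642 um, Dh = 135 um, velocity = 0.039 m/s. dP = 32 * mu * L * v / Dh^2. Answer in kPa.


Step 1: Convert to SI: L = 43642e-6 m, Dh = 135e-6 m
Step 2: dP = 32 * 0.001 * 43642e-6 * 0.039 / (135e-6)^2
Step 3: dP = 2988.49 Pa
Step 4: Convert to kPa: dP = 2.99 kPa


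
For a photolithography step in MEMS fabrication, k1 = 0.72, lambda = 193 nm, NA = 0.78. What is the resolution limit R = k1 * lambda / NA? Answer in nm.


Step 1: Identify values: k1 = 0.72, lambda = 193 nm, NA = 0.78
Step 2: R = k1 * lambda / NA
R = 0.72 * 193 / 0.78
R = 178.2 nm


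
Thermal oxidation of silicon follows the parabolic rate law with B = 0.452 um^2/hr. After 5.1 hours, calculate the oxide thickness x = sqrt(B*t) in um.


Step 1: Compute B*t = 0.452 * 5.1 = 2.3052
Step 2: x = sqrt(2.3052)
x = 1.518 um


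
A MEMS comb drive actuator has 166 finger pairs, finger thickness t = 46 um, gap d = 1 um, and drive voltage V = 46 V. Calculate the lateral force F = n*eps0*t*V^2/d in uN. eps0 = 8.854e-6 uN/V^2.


Step 1: Parameters: n=166, eps0=8.854e-6 uN/V^2, t=46 um, V=46 V, d=1 um
Step 2: V^2 = 2116
Step 3: F = 166 * 8.854e-6 * 46 * 2116 / 1
F = 143.061 uN


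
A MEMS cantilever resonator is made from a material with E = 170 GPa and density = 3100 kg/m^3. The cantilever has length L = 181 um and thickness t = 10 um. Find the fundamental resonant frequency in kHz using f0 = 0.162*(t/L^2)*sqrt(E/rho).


Step 1: Convert units to SI.
t_SI = 10e-6 m, L_SI = 181e-6 m
Step 2: Calculate sqrt(E/rho).
sqrt(170e9 / 3100) = 7405.32 m/s
Step 3: Compute f0.
f0 = 0.162 * 10e-6 / (181e-6)^2 * 7405.32 = 366186.0 Hz = 366.19 kHz


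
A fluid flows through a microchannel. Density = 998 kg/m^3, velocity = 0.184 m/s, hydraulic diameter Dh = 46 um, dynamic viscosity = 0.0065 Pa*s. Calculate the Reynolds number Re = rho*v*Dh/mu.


Step 1: Convert Dh to meters: Dh = 46e-6 m
Step 2: Re = rho * v * Dh / mu
Re = 998 * 0.184 * 46e-6 / 0.0065
Re = 1.3


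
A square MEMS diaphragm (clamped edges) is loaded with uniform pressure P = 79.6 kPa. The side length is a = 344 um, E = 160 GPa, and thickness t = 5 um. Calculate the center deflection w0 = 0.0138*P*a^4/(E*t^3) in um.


Step 1: Convert pressure to compatible units (E is in GPa, so P in GPa).
P = 79.6 kPa = 79.6e-6 GPa
Step 2: Compute numerator: 0.0138 * P * a^4.
a^4 = 344^4 = 14003408896
numerator = 0.0138 * 79.6e-6 * 14003408896 = 1.53825e+04
Step 3: Compute denominator: E * t^3 = 160 * 5^3 = 20000
Step 4: w0 = numerator / denominator = 1.53825e+04 / 20000 = 0.7691 um


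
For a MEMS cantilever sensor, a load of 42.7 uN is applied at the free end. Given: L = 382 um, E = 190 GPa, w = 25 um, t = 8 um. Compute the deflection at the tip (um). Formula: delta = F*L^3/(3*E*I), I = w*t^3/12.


Step 1: Calculate the second moment of area.
I = w * t^3 / 12 = 25 * 8^3 / 12 = 1066.6667 um^4
Step 2: Convert E to consistent units (1 GPa = 1000 uN/um^2).
E = 190 GPa = 190000 uN/um^2
Step 3: Calculate tip deflection.
delta = F * L^3 / (3 * E * I)
delta = 42.7 * 382^3 / (3 * 190000 * 1066.6667)
delta = 3.9148 um


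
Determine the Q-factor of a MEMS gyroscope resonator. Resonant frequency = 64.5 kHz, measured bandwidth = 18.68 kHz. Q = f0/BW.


Step 1: Q = f0 / bandwidth
Step 2: Q = 64.5 / 18.68
Q = 3.5


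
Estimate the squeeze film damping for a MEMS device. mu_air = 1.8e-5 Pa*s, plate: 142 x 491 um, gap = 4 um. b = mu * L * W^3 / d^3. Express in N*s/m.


Step 1: Convert to SI.
L = 142e-6 m, W = 491e-6 m, d = 4e-6 m
Step 2: W^3 = (491e-6)^3 = 1.18e-10 m^3
Step 3: d^3 = (4e-6)^3 = 6.40e-17 m^3
Step 4: b = 1.8e-5 * 142e-6 * 1.18e-10 / 6.40e-17
b = 4.73e-03 N*s/m


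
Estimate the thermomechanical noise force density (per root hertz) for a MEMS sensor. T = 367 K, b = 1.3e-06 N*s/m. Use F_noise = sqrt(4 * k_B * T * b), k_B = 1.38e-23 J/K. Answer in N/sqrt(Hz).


Step 1: Compute 4 * k_B * T * b
= 4 * 1.38e-23 * 367 * 1.3e-06
= 2.6336e-26 N^2/Hz
Step 2: F_noise = sqrt(2.6336e-26)
F_noise = 1.62e-13 N/sqrt(Hz)


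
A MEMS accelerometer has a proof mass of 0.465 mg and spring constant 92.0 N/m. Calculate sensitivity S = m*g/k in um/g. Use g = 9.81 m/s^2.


Step 1: Convert mass: m = 0.465 mg = 4.65e-07 kg
Step 2: S = m * g / k = 4.65e-07 * 9.81 / 92.0
Step 3: S = 4.96e-08 m/g
Step 4: Convert to um/g: S = 0.05 um/g


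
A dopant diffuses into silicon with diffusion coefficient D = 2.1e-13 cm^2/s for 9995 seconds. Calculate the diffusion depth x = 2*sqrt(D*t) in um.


Step 1: Compute D*t = 2.1e-13 * 9995 = 2.09895e-09 cm^2
Step 2: sqrt(D*t) = 4.5814e-05 cm
Step 3: x = 2 * 4.5814e-05 cm = 9.1628e-05 cm
Step 4: Convert to um (1 cm = 1e4 um): x = 0.916 um


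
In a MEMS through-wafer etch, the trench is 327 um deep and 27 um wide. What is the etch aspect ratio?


Step 1: AR = depth / width
Step 2: AR = 327 / 27
AR = 12.1


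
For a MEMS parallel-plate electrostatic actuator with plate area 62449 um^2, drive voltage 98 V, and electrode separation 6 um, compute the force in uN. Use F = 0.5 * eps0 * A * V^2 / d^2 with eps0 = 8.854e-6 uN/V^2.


Step 1: Identify parameters.
eps0 = 8.854e-6 uN/V^2, A = 62449 um^2, V = 98 V, d = 6 um
Step 2: Compute V^2 = 98^2 = 9604
Step 3: Compute d^2 = 6^2 = 36
Step 4: F = 0.5 * 8.854e-6 * 62449 * 9604 / 36
F = 73.754 uN


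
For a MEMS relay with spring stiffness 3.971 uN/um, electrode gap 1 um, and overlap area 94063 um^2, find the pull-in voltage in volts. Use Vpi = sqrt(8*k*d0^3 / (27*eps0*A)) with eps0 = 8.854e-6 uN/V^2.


Step 1: Compute numerator: 8 * k * d0^3 = 8 * 3.971 * 1^3 = 31.768
Step 2: Compute denominator: 27 * eps0 * A = 27 * 8.854e-6 * 94063 = 22.486513
Step 3: Vpi = sqrt(31.768 / 22.486513)
Vpi = 1.19 V


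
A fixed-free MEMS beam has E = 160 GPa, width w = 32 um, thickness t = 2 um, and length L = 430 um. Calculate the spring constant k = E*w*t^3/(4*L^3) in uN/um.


Step 1: Convert E to consistent units (1 GPa = 1000 uN/um^2).
E = 160 GPa = 160000 uN/um^2
Step 2: Compute t^3 = 2^3 = 8
Step 3: Compute L^3 = 430^3 = 79507000
Step 4: k = 160000 * 32 * 8 / (4 * 79507000)
k = 0.1288 uN/um


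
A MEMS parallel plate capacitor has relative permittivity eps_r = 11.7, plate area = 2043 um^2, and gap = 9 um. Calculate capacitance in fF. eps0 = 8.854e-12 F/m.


Step 1: Convert area to m^2: A = 2043e-12 m^2
Step 2: Convert gap to m: d = 9e-6 m
Step 3: C = eps0 * eps_r * A / d
C = 8.854e-12 * 11.7 * 2043e-12 / 9e-6
Step 4: Convert to fF (multiply by 1e15).
C = 23.52 fF


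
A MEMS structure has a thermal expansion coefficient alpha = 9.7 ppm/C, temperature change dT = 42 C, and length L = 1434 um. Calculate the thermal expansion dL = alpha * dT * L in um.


Step 1: Convert CTE: alpha = 9.7 ppm/C = 9.7e-6 /C
Step 2: dL = 9.7e-6 * 42 * 1434
dL = 0.5842 um


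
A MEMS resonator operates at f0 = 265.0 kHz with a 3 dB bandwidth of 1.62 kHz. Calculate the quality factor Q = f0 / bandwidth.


Step 1: Q = f0 / bandwidth
Step 2: Q = 265.0 / 1.62
Q = 163.6


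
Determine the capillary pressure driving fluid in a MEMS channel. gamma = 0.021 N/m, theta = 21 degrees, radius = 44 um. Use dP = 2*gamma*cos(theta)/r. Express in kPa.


Step 1: cos(21 deg) = 0.9336
Step 2: Convert r to m: r = 44e-6 m
Step 3: dP = 2 * 0.021 * 0.9336 / 44e-6 = 891.2 Pa
Step 4: Convert Pa to kPa (divide by 1000).
dP = 0.89 kPa


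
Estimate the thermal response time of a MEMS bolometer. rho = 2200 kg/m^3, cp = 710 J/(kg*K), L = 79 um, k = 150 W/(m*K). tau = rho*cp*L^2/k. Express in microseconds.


Step 1: Convert L to m: L = 79e-6 m
Step 2: L^2 = (79e-6)^2 = 6.241e-09 m^2
Step 3: tau = 2200 * 710 * 6.241e-09 / 150 = 6.49896e-05 s
Step 4: Convert to microseconds (multiply by 1e6).
tau = 64.99 us


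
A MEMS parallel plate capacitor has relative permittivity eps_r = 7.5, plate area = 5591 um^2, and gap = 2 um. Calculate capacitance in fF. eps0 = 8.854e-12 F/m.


Step 1: Convert area to m^2: A = 5591e-12 m^2
Step 2: Convert gap to m: d = 2e-6 m
Step 3: C = eps0 * eps_r * A / d
C = 8.854e-12 * 7.5 * 5591e-12 / 2e-6
Step 4: Convert to fF (multiply by 1e15).
C = 185.64 fF


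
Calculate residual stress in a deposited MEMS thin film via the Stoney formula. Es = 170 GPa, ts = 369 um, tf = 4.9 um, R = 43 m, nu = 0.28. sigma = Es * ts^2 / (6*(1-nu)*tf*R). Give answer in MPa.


Step 1: Compute numerator: Es * ts^2 = 170 * 369^2 = 23147370 (GPa*um^2)
Step 2: Compute denominator (R in um): 6*(1-nu)*tf*R = 6*0.72*4.9*43e6 = 910224000.0 (um^2)
Step 3: sigma (GPa) = 23147370 / 910224000.0 = 2.543e-02 GPa
Step 4: Convert to MPa (x1000): sigma = 25.4 MPa


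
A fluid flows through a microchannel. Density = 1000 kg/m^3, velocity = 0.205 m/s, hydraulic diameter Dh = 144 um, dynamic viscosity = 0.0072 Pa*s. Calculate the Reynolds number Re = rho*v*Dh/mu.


Step 1: Convert Dh to meters: Dh = 144e-6 m
Step 2: Re = rho * v * Dh / mu
Re = 1000 * 0.205 * 144e-6 / 0.0072
Re = 4.1


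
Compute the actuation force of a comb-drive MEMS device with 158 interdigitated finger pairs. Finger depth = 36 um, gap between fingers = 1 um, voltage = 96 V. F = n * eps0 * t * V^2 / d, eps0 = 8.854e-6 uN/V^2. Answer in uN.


Step 1: Parameters: n=158, eps0=8.854e-6 uN/V^2, t=36 um, V=96 V, d=1 um
Step 2: V^2 = 9216
Step 3: F = 158 * 8.854e-6 * 36 * 9216 / 1
F = 464.132 uN


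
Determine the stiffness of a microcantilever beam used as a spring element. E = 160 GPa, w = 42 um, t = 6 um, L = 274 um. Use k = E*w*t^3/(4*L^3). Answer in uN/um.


Step 1: Convert E to consistent units (1 GPa = 1000 uN/um^2).
E = 160 GPa = 160000 uN/um^2
Step 2: Compute t^3 = 6^3 = 216
Step 3: Compute L^3 = 274^3 = 20570824
Step 4: k = 160000 * 42 * 216 / (4 * 20570824)
k = 17.6405 uN/um


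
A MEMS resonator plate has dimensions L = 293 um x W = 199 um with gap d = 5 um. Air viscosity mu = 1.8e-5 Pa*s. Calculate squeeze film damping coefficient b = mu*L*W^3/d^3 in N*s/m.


Step 1: Convert to SI.
L = 293e-6 m, W = 199e-6 m, d = 5e-6 m
Step 2: W^3 = (199e-6)^3 = 7.88e-12 m^3
Step 3: d^3 = (5e-6)^3 = 1.25e-16 m^3
Step 4: b = 1.8e-5 * 293e-6 * 7.88e-12 / 1.25e-16
b = 3.32e-04 N*s/m


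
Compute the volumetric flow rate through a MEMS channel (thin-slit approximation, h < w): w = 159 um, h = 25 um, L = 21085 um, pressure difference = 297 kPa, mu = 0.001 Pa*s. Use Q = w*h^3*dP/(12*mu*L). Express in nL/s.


Step 1: Convert all dimensions to SI (meters).
w = 159e-6 m, h = 25e-6 m, L = 21085e-6 m, dP = 297e3 Pa
Step 2: Q = w * h^3 * dP / (12 * mu * L)
Q = 159e-6 * (25e-6)^3 * 297e3 / (12 * 0.001 * 21085e-6) = 2.9162097e-09 m^3/s
Step 3: Convert Q from m^3/s to nL/s (1 m^3 = 1e12 nL, so multiply by 1e12).
Q = 2916.21 nL/s


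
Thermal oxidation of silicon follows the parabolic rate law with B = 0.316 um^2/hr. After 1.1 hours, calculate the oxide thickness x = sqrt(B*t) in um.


Step 1: Compute B*t = 0.316 * 1.1 = 0.3476
Step 2: x = sqrt(0.3476)
x = 0.59 um


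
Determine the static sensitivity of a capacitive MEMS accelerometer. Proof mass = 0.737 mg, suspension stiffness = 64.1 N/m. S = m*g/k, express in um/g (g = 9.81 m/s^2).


Step 1: Convert mass: m = 0.737 mg = 7.37e-07 kg
Step 2: S = m * g / k = 7.37e-07 * 9.81 / 64.1
Step 3: S = 1.13e-07 m/g
Step 4: Convert to um/g: S = 0.113 um/g


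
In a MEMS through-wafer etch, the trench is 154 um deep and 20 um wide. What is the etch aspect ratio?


Step 1: AR = depth / width
Step 2: AR = 154 / 20
AR = 7.7


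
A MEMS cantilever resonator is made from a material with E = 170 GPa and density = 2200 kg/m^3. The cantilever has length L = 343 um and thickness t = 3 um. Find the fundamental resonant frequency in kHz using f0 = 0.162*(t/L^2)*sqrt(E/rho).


Step 1: Convert units to SI.
t_SI = 3e-6 m, L_SI = 343e-6 m
Step 2: Calculate sqrt(E/rho).
sqrt(170e9 / 2200) = 8790.49 m/s
Step 3: Compute f0.
f0 = 0.162 * 3e-6 / (343e-6)^2 * 8790.49 = 36312.9 Hz = 36.31 kHz


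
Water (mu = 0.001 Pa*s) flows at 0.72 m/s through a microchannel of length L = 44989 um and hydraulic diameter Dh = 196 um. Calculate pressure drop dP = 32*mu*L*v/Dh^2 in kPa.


Step 1: Convert to SI: L = 44989e-6 m, Dh = 196e-6 m
Step 2: dP = 32 * 0.001 * 44989e-6 * 0.72 / (196e-6)^2
Step 3: dP = 26982.16 Pa
Step 4: Convert to kPa: dP = 26.98 kPa


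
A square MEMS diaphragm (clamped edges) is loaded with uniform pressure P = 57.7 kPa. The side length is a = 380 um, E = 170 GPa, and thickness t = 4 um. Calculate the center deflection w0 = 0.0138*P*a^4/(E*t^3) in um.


Step 1: Convert pressure to compatible units (E is in GPa, so P in GPa).
P = 57.7 kPa = 57.7e-6 GPa
Step 2: Compute numerator: 0.0138 * P * a^4.
a^4 = 380^4 = 20851360000
numerator = 0.0138 * 57.7e-6 * 20851360000 = 1.66031e+04
Step 3: Compute denominator: E * t^3 = 170 * 4^3 = 10880
Step 4: w0 = numerator / denominator = 1.66031e+04 / 10880 = 1.526 um


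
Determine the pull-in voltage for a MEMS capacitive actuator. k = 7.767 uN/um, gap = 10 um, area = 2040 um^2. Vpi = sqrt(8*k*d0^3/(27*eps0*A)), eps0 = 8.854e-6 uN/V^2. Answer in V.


Step 1: Compute numerator: 8 * k * d0^3 = 8 * 7.767 * 10^3 = 62136.0
Step 2: Compute denominator: 27 * eps0 * A = 27 * 8.854e-6 * 2040 = 0.487678
Step 3: Vpi = sqrt(62136.0 / 0.487678)
Vpi = 356.95 V


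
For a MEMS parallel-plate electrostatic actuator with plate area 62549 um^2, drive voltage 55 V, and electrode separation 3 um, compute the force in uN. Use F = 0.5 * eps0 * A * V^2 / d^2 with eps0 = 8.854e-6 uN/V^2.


Step 1: Identify parameters.
eps0 = 8.854e-6 uN/V^2, A = 62549 um^2, V = 55 V, d = 3 um
Step 2: Compute V^2 = 55^2 = 3025
Step 3: Compute d^2 = 3^2 = 9
Step 4: F = 0.5 * 8.854e-6 * 62549 * 3025 / 9
F = 93.071 uN


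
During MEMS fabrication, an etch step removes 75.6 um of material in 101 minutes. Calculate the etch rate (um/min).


Step 1: Etch rate = depth / time
Step 2: rate = 75.6 / 101
rate = 0.749 um/min


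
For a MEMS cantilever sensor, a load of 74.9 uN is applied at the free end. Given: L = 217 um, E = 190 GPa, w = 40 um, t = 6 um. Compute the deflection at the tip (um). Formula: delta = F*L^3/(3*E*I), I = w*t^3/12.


Step 1: Calculate the second moment of area.
I = w * t^3 / 12 = 40 * 6^3 / 12 = 720.0 um^4
Step 2: Convert E to consistent units (1 GPa = 1000 uN/um^2).
E = 190 GPa = 190000 uN/um^2
Step 3: Calculate tip deflection.
delta = F * L^3 / (3 * E * I)
delta = 74.9 * 217^3 / (3 * 190000 * 720.0)
delta = 1.8649 um


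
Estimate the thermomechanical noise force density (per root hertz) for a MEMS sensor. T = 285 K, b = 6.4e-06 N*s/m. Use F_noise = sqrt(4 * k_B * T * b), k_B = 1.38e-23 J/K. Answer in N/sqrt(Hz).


Step 1: Compute 4 * k_B * T * b
= 4 * 1.38e-23 * 285 * 6.4e-06
= 1.0068e-25 N^2/Hz
Step 2: F_noise = sqrt(1.0068e-25)
F_noise = 3.17e-13 N/sqrt(Hz)


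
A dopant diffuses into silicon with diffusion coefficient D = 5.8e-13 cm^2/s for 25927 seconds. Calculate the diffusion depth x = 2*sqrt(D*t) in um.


Step 1: Compute D*t = 5.8e-13 * 25927 = 1.503766e-08 cm^2
Step 2: sqrt(D*t) = 1.22628e-04 cm
Step 3: x = 2 * 1.22628e-04 cm = 2.45256e-04 cm
Step 4: Convert to um (1 cm = 1e4 um): x = 2.453 um


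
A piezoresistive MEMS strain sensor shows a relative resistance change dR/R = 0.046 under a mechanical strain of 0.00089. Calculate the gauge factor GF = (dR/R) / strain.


Step 1: Identify values.
dR/R = 0.046, strain = 0.00089
Step 2: GF = (dR/R) / strain = 0.046 / 0.00089
GF = 51.7


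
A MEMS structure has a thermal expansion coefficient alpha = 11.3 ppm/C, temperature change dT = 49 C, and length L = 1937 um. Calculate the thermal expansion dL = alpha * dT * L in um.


Step 1: Convert CTE: alpha = 11.3 ppm/C = 11.3e-6 /C
Step 2: dL = 11.3e-6 * 49 * 1937
dL = 1.0725 um


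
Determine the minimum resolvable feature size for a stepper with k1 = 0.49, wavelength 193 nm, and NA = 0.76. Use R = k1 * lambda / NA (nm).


Step 1: Identify values: k1 = 0.49, lambda = 193 nm, NA = 0.76
Step 2: R = k1 * lambda / NA
R = 0.49 * 193 / 0.76
R = 124.4 nm


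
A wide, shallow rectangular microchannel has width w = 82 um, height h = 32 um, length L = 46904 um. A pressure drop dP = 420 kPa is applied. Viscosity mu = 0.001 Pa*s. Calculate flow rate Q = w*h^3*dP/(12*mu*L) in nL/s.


Step 1: Convert all dimensions to SI (meters).
w = 82e-6 m, h = 32e-6 m, L = 46904e-6 m, dP = 420e3 Pa
Step 2: Q = w * h^3 * dP / (12 * mu * L)
Q = 82e-6 * (32e-6)^3 * 420e3 / (12 * 0.001 * 46904e-6) = 2.00503497e-09 m^3/s
Step 3: Convert Q from m^3/s to nL/s (1 m^3 = 1e12 nL, so multiply by 1e12).
Q = 2005.035 nL/s


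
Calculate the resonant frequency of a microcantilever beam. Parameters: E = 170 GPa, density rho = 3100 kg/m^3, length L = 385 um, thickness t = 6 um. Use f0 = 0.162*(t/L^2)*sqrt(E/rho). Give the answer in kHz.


Step 1: Convert units to SI.
t_SI = 6e-6 m, L_SI = 385e-6 m
Step 2: Calculate sqrt(E/rho).
sqrt(170e9 / 3100) = 7405.32 m/s
Step 3: Compute f0.
f0 = 0.162 * 6e-6 / (385e-6)^2 * 7405.32 = 48561.1 Hz = 48.56 kHz


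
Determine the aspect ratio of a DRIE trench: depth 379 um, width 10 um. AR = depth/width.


Step 1: AR = depth / width
Step 2: AR = 379 / 10
AR = 37.9


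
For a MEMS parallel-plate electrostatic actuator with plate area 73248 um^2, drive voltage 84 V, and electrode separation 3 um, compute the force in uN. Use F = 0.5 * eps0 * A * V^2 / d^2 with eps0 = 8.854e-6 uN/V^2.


Step 1: Identify parameters.
eps0 = 8.854e-6 uN/V^2, A = 73248 um^2, V = 84 V, d = 3 um
Step 2: Compute V^2 = 84^2 = 7056
Step 3: Compute d^2 = 3^2 = 9
Step 4: F = 0.5 * 8.854e-6 * 73248 * 7056 / 9
F = 254.227 uN


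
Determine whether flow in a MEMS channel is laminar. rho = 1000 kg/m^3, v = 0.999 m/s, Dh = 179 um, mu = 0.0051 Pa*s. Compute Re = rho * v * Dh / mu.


Step 1: Convert Dh to meters: Dh = 179e-6 m
Step 2: Re = rho * v * Dh / mu
Re = 1000 * 0.999 * 179e-6 / 0.0051
Re = 35.063
Since Re = 35.063 is below ~2300, the flow is laminar.


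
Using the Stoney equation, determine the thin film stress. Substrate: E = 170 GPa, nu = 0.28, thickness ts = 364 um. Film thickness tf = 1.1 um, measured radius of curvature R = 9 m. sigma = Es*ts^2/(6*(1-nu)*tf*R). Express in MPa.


Step 1: Compute numerator: Es * ts^2 = 170 * 364^2 = 22524320 (GPa*um^2)
Step 2: Compute denominator (R in um): 6*(1-nu)*tf*R = 6*0.72*1.1*9e6 = 42768000.0 (um^2)
Step 3: sigma (GPa) = 22524320 / 42768000.0 = 5.26663e-01 GPa
Step 4: Convert to MPa (x1000): sigma = 526.7 MPa


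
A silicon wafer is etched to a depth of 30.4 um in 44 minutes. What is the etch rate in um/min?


Step 1: Etch rate = depth / time
Step 2: rate = 30.4 / 44
rate = 0.691 um/min


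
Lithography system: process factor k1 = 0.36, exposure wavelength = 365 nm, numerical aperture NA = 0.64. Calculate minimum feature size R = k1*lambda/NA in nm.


Step 1: Identify values: k1 = 0.36, lambda = 365 nm, NA = 0.64
Step 2: R = k1 * lambda / NA
R = 0.36 * 365 / 0.64
R = 205.3 nm


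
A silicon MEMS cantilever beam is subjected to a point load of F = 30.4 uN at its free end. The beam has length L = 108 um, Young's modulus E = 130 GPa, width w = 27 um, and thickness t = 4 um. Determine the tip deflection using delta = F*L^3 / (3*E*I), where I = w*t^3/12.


Step 1: Calculate the second moment of area.
I = w * t^3 / 12 = 27 * 4^3 / 12 = 144.0 um^4
Step 2: Convert E to consistent units (1 GPa = 1000 uN/um^2).
E = 130 GPa = 130000 uN/um^2
Step 3: Calculate tip deflection.
delta = F * L^3 / (3 * E * I)
delta = 30.4 * 108^3 / (3 * 130000 * 144.0)
delta = 0.6819 um


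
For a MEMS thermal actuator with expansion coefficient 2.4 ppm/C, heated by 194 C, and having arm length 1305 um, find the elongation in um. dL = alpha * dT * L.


Step 1: Convert CTE: alpha = 2.4 ppm/C = 2.4e-6 /C
Step 2: dL = 2.4e-6 * 194 * 1305
dL = 0.6076 um


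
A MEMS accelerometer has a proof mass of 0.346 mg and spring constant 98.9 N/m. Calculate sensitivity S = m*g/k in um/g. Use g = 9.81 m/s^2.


Step 1: Convert mass: m = 0.346 mg = 3.46e-07 kg
Step 2: S = m * g / k = 3.46e-07 * 9.81 / 98.9
Step 3: S = 3.43e-08 m/g
Step 4: Convert to um/g: S = 0.034 um/g


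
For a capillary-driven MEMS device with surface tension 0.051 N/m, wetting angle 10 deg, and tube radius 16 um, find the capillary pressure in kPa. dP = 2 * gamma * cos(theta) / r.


Step 1: cos(10 deg) = 0.9848
Step 2: Convert r to m: r = 16e-6 m
Step 3: dP = 2 * 0.051 * 0.9848 / 16e-6 = 6278.1 Pa
Step 4: Convert Pa to kPa (divide by 1000).
dP = 6.28 kPa


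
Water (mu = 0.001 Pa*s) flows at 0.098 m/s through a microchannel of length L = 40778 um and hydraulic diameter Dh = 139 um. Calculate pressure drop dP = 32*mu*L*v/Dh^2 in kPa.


Step 1: Convert to SI: L = 40778e-6 m, Dh = 139e-6 m
Step 2: dP = 32 * 0.001 * 40778e-6 * 0.098 / (139e-6)^2
Step 3: dP = 6618.70 Pa
Step 4: Convert to kPa: dP = 6.62 kPa


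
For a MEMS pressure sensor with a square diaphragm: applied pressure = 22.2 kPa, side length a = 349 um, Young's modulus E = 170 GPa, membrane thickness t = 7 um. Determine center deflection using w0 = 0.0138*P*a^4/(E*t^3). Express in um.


Step 1: Convert pressure to compatible units (E is in GPa, so P in GPa).
P = 22.2 kPa = 22.2e-6 GPa
Step 2: Compute numerator: 0.0138 * P * a^4.
a^4 = 349^4 = 14835483601
numerator = 0.0138 * 22.2e-6 * 14835483601 = 4.545e+03
Step 3: Compute denominator: E * t^3 = 170 * 7^3 = 58310
Step 4: w0 = numerator / denominator = 4.545e+03 / 58310 = 0.0779 um


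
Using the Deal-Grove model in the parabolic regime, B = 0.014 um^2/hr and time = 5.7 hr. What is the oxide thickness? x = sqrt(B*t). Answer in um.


Step 1: Compute B*t = 0.014 * 5.7 = 0.0798
Step 2: x = sqrt(0.0798)
x = 0.282 um


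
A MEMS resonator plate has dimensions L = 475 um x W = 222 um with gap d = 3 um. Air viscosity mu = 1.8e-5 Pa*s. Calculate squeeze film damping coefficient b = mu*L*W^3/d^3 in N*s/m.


Step 1: Convert to SI.
L = 475e-6 m, W = 222e-6 m, d = 3e-6 m
Step 2: W^3 = (222e-6)^3 = 1.09e-11 m^3
Step 3: d^3 = (3e-6)^3 = 2.70e-17 m^3
Step 4: b = 1.8e-5 * 475e-6 * 1.09e-11 / 2.70e-17
b = 3.46e-03 N*s/m


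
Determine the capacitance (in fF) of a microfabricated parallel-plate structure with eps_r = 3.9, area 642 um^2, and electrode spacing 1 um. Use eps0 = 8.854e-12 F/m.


Step 1: Convert area to m^2: A = 642e-12 m^2
Step 2: Convert gap to m: d = 1e-6 m
Step 3: C = eps0 * eps_r * A / d
C = 8.854e-12 * 3.9 * 642e-12 / 1e-6
Step 4: Convert to fF (multiply by 1e15).
C = 22.17 fF


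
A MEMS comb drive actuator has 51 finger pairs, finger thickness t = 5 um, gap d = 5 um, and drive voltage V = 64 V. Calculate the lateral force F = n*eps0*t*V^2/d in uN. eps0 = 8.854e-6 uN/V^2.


Step 1: Parameters: n=51, eps0=8.854e-6 uN/V^2, t=5 um, V=64 V, d=5 um
Step 2: V^2 = 4096
Step 3: F = 51 * 8.854e-6 * 5 * 4096 / 5
F = 1.85 uN


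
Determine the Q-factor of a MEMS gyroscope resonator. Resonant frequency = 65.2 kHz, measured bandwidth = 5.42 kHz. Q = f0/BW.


Step 1: Q = f0 / bandwidth
Step 2: Q = 65.2 / 5.42
Q = 12.0


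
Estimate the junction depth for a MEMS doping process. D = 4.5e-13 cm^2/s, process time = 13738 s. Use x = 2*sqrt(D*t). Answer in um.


Step 1: Compute D*t = 4.5e-13 * 13738 = 6.1821e-09 cm^2
Step 2: sqrt(D*t) = 7.86263e-05 cm
Step 3: x = 2 * 7.86263e-05 cm = 1.572526e-04 cm
Step 4: Convert to um (1 cm = 1e4 um): x = 1.573 um


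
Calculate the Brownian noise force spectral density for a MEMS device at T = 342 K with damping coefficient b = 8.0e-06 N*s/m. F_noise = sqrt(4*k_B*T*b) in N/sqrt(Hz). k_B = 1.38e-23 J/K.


Step 1: Compute 4 * k_B * T * b
= 4 * 1.38e-23 * 342 * 8.0e-06
= 1.5103e-25 N^2/Hz
Step 2: F_noise = sqrt(1.5103e-25)
F_noise = 3.89e-13 N/sqrt(Hz)


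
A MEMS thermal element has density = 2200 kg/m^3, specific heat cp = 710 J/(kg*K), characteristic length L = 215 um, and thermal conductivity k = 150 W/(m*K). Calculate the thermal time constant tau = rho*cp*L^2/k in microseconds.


Step 1: Convert L to m: L = 215e-6 m
Step 2: L^2 = (215e-6)^2 = 4.6225e-08 m^2
Step 3: tau = 2200 * 710 * 4.6225e-08 / 150 = 4.8135633e-04 s
Step 4: Convert to microseconds (multiply by 1e6).
tau = 481.356 us


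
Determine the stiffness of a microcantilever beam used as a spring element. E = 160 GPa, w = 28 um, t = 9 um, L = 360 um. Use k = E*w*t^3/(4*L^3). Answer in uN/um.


Step 1: Convert E to consistent units (1 GPa = 1000 uN/um^2).
E = 160 GPa = 160000 uN/um^2
Step 2: Compute t^3 = 9^3 = 729
Step 3: Compute L^3 = 360^3 = 46656000
Step 4: k = 160000 * 28 * 729 / (4 * 46656000)
k = 17.5 uN/um


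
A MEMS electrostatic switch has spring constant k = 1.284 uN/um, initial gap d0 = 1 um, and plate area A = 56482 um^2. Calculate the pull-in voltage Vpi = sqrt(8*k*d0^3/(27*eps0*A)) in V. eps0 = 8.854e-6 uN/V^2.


Step 1: Compute numerator: 8 * k * d0^3 = 8 * 1.284 * 1^3 = 10.272
Step 2: Compute denominator: 27 * eps0 * A = 27 * 8.854e-6 * 56482 = 13.502474
Step 3: Vpi = sqrt(10.272 / 13.502474)
Vpi = 0.87 V


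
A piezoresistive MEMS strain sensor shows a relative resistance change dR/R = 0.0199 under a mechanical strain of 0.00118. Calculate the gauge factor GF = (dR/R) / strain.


Step 1: Identify values.
dR/R = 0.0199, strain = 0.00118
Step 2: GF = (dR/R) / strain = 0.0199 / 0.00118
GF = 16.9


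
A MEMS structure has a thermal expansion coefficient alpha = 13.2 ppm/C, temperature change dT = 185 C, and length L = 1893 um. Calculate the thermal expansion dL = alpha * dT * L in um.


Step 1: Convert CTE: alpha = 13.2 ppm/C = 13.2e-6 /C
Step 2: dL = 13.2e-6 * 185 * 1893
dL = 4.6227 um


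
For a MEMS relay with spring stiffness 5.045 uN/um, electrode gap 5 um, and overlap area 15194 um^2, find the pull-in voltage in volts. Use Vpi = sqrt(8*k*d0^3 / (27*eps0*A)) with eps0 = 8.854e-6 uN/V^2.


Step 1: Compute numerator: 8 * k * d0^3 = 8 * 5.045 * 5^3 = 5045.0
Step 2: Compute denominator: 27 * eps0 * A = 27 * 8.854e-6 * 15194 = 3.632247
Step 3: Vpi = sqrt(5045.0 / 3.632247)
Vpi = 37.27 V


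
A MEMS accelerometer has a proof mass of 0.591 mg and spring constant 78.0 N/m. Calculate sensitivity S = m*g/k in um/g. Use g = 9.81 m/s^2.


Step 1: Convert mass: m = 0.591 mg = 5.91e-07 kg
Step 2: S = m * g / k = 5.91e-07 * 9.81 / 78.0
Step 3: S = 7.43e-08 m/g
Step 4: Convert to um/g: S = 0.074 um/g


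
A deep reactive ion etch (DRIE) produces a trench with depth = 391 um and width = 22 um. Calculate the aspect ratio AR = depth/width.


Step 1: AR = depth / width
Step 2: AR = 391 / 22
AR = 17.8


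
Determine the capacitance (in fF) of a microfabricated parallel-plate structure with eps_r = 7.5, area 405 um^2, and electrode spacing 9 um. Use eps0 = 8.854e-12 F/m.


Step 1: Convert area to m^2: A = 405e-12 m^2
Step 2: Convert gap to m: d = 9e-6 m
Step 3: C = eps0 * eps_r * A / d
C = 8.854e-12 * 7.5 * 405e-12 / 9e-6
Step 4: Convert to fF (multiply by 1e15).
C = 2.99 fF


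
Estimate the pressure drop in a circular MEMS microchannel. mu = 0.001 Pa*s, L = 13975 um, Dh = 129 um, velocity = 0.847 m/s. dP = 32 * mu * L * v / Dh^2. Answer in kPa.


Step 1: Convert to SI: L = 13975e-6 m, Dh = 129e-6 m
Step 2: dP = 32 * 0.001 * 13975e-6 * 0.847 / (129e-6)^2
Step 3: dP = 22761.76 Pa
Step 4: Convert to kPa: dP = 22.76 kPa


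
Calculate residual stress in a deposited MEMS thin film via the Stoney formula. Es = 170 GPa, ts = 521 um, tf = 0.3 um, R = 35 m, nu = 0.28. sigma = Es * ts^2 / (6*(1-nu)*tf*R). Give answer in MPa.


Step 1: Compute numerator: Es * ts^2 = 170 * 521^2 = 46144970 (GPa*um^2)
Step 2: Compute denominator (R in um): 6*(1-nu)*tf*R = 6*0.72*0.3*35e6 = 45360000.0 (um^2)
Step 3: sigma (GPa) = 46144970 / 45360000.0 = 1.017305e+00 GPa
Step 4: Convert to MPa (x1000): sigma = 1017.3 MPa


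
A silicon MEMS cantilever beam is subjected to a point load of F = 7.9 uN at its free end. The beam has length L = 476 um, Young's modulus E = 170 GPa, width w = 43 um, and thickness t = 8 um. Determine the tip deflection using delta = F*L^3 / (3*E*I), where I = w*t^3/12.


Step 1: Calculate the second moment of area.
I = w * t^3 / 12 = 43 * 8^3 / 12 = 1834.6667 um^4
Step 2: Convert E to consistent units (1 GPa = 1000 uN/um^2).
E = 170 GPa = 170000 uN/um^2
Step 3: Calculate tip deflection.
delta = F * L^3 / (3 * E * I)
delta = 7.9 * 476^3 / (3 * 170000 * 1834.6667)
delta = 0.9106 um


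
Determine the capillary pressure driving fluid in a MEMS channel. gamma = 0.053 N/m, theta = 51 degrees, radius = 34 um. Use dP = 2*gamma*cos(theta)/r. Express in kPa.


Step 1: cos(51 deg) = 0.6293
Step 2: Convert r to m: r = 34e-6 m
Step 3: dP = 2 * 0.053 * 0.6293 / 34e-6 = 1961.9 Pa
Step 4: Convert Pa to kPa (divide by 1000).
dP = 1.96 kPa


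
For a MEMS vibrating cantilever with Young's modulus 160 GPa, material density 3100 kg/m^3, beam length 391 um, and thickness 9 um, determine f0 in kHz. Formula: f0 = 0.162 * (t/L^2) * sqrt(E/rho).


Step 1: Convert units to SI.
t_SI = 9e-6 m, L_SI = 391e-6 m
Step 2: Calculate sqrt(E/rho).
sqrt(160e9 / 3100) = 7184.21 m/s
Step 3: Compute f0.
f0 = 0.162 * 9e-6 / (391e-6)^2 * 7184.21 = 68514.6 Hz = 68.51 kHz


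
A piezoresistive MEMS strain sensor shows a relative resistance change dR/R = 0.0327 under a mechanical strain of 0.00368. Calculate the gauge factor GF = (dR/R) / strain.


Step 1: Identify values.
dR/R = 0.0327, strain = 0.00368
Step 2: GF = (dR/R) / strain = 0.0327 / 0.00368
GF = 8.9


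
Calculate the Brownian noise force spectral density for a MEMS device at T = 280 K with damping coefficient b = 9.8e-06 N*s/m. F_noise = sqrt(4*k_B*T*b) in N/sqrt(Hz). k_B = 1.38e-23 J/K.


Step 1: Compute 4 * k_B * T * b
= 4 * 1.38e-23 * 280 * 9.8e-06
= 1.5147e-25 N^2/Hz
Step 2: F_noise = sqrt(1.5147e-25)
F_noise = 3.89e-13 N/sqrt(Hz)


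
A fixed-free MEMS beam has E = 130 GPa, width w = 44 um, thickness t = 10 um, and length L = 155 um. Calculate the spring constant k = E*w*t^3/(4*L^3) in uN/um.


Step 1: Convert E to consistent units (1 GPa = 1000 uN/um^2).
E = 130 GPa = 130000 uN/um^2
Step 2: Compute t^3 = 10^3 = 1000
Step 3: Compute L^3 = 155^3 = 3723875
Step 4: k = 130000 * 44 * 1000 / (4 * 3723875)
k = 384.0086 uN/um


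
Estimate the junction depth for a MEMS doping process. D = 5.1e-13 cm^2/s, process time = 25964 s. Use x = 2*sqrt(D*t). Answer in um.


Step 1: Compute D*t = 5.1e-13 * 25964 = 1.324164e-08 cm^2
Step 2: sqrt(D*t) = 1.15072e-04 cm
Step 3: x = 2 * 1.15072e-04 cm = 2.30144e-04 cm
Step 4: Convert to um (1 cm = 1e4 um): x = 2.301 um


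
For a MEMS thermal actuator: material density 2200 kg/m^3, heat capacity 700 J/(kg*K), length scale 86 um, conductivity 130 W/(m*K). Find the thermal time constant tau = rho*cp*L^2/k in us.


Step 1: Convert L to m: L = 86e-6 m
Step 2: L^2 = (86e-6)^2 = 7.396e-09 m^2
Step 3: tau = 2200 * 700 * 7.396e-09 / 130 = 8.761415e-05 s
Step 4: Convert to microseconds (multiply by 1e6).
tau = 87.614 us


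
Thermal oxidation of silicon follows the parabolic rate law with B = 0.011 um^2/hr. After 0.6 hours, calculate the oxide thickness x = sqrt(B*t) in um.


Step 1: Compute B*t = 0.011 * 0.6 = 0.0066
Step 2: x = sqrt(0.0066)
x = 0.081 um


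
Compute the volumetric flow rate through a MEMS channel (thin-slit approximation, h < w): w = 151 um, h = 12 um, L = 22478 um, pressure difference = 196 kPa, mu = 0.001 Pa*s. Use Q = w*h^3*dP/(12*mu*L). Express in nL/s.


Step 1: Convert all dimensions to SI (meters).
w = 151e-6 m, h = 12e-6 m, L = 22478e-6 m, dP = 196e3 Pa
Step 2: Q = w * h^3 * dP / (12 * mu * L)
Q = 151e-6 * (12e-6)^3 * 196e3 / (12 * 0.001 * 22478e-6) = 1.896e-10 m^3/s
Step 3: Convert Q from m^3/s to nL/s (1 m^3 = 1e12 nL, so multiply by 1e12).
Q = 189.6 nL/s


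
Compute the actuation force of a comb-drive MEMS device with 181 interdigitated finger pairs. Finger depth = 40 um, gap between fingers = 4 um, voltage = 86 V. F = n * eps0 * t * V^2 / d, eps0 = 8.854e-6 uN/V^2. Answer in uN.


Step 1: Parameters: n=181, eps0=8.854e-6 uN/V^2, t=40 um, V=86 V, d=4 um
Step 2: V^2 = 7396
Step 3: F = 181 * 8.854e-6 * 40 * 7396 / 4
F = 118.526 uN


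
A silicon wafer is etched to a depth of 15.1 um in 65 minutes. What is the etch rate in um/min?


Step 1: Etch rate = depth / time
Step 2: rate = 15.1 / 65
rate = 0.232 um/min


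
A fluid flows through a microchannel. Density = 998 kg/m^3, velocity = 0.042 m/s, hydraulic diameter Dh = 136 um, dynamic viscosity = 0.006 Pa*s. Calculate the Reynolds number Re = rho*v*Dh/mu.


Step 1: Convert Dh to meters: Dh = 136e-6 m
Step 2: Re = rho * v * Dh / mu
Re = 998 * 0.042 * 136e-6 / 0.006
Re = 0.95


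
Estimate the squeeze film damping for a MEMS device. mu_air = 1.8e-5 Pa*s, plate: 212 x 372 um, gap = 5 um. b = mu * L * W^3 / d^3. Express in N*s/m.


Step 1: Convert to SI.
L = 212e-6 m, W = 372e-6 m, d = 5e-6 m
Step 2: W^3 = (372e-6)^3 = 5.15e-11 m^3
Step 3: d^3 = (5e-6)^3 = 1.25e-16 m^3
Step 4: b = 1.8e-5 * 212e-6 * 5.15e-11 / 1.25e-16
b = 1.57e-03 N*s/m


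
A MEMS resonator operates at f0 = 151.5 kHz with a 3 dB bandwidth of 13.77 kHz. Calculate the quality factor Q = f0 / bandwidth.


Step 1: Q = f0 / bandwidth
Step 2: Q = 151.5 / 13.77
Q = 11.0


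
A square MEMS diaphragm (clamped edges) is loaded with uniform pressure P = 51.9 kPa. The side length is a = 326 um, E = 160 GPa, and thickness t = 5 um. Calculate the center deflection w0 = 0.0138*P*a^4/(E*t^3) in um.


Step 1: Convert pressure to compatible units (E is in GPa, so P in GPa).
P = 51.9 kPa = 51.9e-6 GPa
Step 2: Compute numerator: 0.0138 * P * a^4.
a^4 = 326^4 = 11294588176
numerator = 0.0138 * 51.9e-6 * 11294588176 = 8.08941e+03
Step 3: Compute denominator: E * t^3 = 160 * 5^3 = 20000
Step 4: w0 = numerator / denominator = 8.08941e+03 / 20000 = 0.4045 um


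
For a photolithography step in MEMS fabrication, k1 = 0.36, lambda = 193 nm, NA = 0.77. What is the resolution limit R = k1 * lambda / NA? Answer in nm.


Step 1: Identify values: k1 = 0.36, lambda = 193 nm, NA = 0.77
Step 2: R = k1 * lambda / NA
R = 0.36 * 193 / 0.77
R = 90.2 nm


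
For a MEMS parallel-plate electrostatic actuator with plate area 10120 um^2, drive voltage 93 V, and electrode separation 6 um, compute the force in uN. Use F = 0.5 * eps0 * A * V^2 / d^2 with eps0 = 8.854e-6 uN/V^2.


Step 1: Identify parameters.
eps0 = 8.854e-6 uN/V^2, A = 10120 um^2, V = 93 V, d = 6 um
Step 2: Compute V^2 = 93^2 = 8649
Step 3: Compute d^2 = 6^2 = 36
Step 4: F = 0.5 * 8.854e-6 * 10120 * 8649 / 36
F = 10.763 uN


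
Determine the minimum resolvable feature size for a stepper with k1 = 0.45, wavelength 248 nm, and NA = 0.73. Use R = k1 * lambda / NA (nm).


Step 1: Identify values: k1 = 0.45, lambda = 248 nm, NA = 0.73
Step 2: R = k1 * lambda / NA
R = 0.45 * 248 / 0.73
R = 152.9 nm


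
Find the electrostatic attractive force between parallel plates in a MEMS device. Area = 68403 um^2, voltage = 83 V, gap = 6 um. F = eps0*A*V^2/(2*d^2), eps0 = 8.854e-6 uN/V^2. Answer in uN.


Step 1: Identify parameters.
eps0 = 8.854e-6 uN/V^2, A = 68403 um^2, V = 83 V, d = 6 um
Step 2: Compute V^2 = 83^2 = 6889
Step 3: Compute d^2 = 6^2 = 36
Step 4: F = 0.5 * 8.854e-6 * 68403 * 6889 / 36
F = 57.948 uN


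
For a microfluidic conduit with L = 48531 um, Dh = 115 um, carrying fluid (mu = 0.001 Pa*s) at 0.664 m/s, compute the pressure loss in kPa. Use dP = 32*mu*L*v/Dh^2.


Step 1: Convert to SI: L = 48531e-6 m, Dh = 115e-6 m
Step 2: dP = 32 * 0.001 * 48531e-6 * 0.664 / (115e-6)^2
Step 3: dP = 77972.53 Pa
Step 4: Convert to kPa: dP = 77.97 kPa


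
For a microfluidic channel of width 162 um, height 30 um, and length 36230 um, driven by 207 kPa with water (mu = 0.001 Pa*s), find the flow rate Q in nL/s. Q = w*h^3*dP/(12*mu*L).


Step 1: Convert all dimensions to SI (meters).
w = 162e-6 m, h = 30e-6 m, L = 36230e-6 m, dP = 207e3 Pa
Step 2: Q = w * h^3 * dP / (12 * mu * L)
Q = 162e-6 * (30e-6)^3 * 207e3 / (12 * 0.001 * 36230e-6) = 2.0825697e-09 m^3/s
Step 3: Convert Q from m^3/s to nL/s (1 m^3 = 1e12 nL, so multiply by 1e12).
Q = 2082.57 nL/s


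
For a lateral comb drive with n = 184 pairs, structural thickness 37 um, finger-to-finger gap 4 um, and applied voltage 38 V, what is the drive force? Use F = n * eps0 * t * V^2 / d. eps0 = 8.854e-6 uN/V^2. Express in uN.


Step 1: Parameters: n=184, eps0=8.854e-6 uN/V^2, t=37 um, V=38 V, d=4 um
Step 2: V^2 = 1444
Step 3: F = 184 * 8.854e-6 * 37 * 1444 / 4
F = 21.76 uN


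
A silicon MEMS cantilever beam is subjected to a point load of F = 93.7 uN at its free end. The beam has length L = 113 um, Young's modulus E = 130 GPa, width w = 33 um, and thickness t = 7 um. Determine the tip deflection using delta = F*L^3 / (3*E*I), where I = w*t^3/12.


Step 1: Calculate the second moment of area.
I = w * t^3 / 12 = 33 * 7^3 / 12 = 943.25 um^4
Step 2: Convert E to consistent units (1 GPa = 1000 uN/um^2).
E = 130 GPa = 130000 uN/um^2
Step 3: Calculate tip deflection.
delta = F * L^3 / (3 * E * I)
delta = 93.7 * 113^3 / (3 * 130000 * 943.25)
delta = 0.3675 um


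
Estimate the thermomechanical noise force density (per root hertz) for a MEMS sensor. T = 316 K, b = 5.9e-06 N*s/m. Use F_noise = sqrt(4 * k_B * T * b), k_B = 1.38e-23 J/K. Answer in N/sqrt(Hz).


Step 1: Compute 4 * k_B * T * b
= 4 * 1.38e-23 * 316 * 5.9e-06
= 1.0291e-25 N^2/Hz
Step 2: F_noise = sqrt(1.0291e-25)
F_noise = 3.21e-13 N/sqrt(Hz)


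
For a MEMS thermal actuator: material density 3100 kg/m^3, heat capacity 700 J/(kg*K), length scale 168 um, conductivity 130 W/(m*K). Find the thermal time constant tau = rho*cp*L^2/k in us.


Step 1: Convert L to m: L = 168e-6 m
Step 2: L^2 = (168e-6)^2 = 2.8224e-08 m^2
Step 3: tau = 3100 * 700 * 2.8224e-08 / 130 = 4.7112369e-04 s
Step 4: Convert to microseconds (multiply by 1e6).
tau = 471.124 us
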